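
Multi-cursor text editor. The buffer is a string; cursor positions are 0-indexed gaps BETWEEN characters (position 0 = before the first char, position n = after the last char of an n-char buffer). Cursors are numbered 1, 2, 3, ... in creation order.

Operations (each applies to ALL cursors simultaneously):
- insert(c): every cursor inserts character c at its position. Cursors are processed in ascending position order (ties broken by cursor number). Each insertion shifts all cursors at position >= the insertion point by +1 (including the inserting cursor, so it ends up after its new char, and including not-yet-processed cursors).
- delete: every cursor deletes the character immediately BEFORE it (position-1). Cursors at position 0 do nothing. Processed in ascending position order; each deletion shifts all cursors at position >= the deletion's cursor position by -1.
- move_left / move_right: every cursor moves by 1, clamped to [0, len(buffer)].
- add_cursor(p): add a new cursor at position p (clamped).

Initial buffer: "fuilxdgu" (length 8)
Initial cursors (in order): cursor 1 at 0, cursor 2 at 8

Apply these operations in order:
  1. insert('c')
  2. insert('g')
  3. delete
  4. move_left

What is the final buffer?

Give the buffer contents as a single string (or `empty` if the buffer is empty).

After op 1 (insert('c')): buffer="cfuilxdguc" (len 10), cursors c1@1 c2@10, authorship 1........2
After op 2 (insert('g')): buffer="cgfuilxdgucg" (len 12), cursors c1@2 c2@12, authorship 11........22
After op 3 (delete): buffer="cfuilxdguc" (len 10), cursors c1@1 c2@10, authorship 1........2
After op 4 (move_left): buffer="cfuilxdguc" (len 10), cursors c1@0 c2@9, authorship 1........2

Answer: cfuilxdguc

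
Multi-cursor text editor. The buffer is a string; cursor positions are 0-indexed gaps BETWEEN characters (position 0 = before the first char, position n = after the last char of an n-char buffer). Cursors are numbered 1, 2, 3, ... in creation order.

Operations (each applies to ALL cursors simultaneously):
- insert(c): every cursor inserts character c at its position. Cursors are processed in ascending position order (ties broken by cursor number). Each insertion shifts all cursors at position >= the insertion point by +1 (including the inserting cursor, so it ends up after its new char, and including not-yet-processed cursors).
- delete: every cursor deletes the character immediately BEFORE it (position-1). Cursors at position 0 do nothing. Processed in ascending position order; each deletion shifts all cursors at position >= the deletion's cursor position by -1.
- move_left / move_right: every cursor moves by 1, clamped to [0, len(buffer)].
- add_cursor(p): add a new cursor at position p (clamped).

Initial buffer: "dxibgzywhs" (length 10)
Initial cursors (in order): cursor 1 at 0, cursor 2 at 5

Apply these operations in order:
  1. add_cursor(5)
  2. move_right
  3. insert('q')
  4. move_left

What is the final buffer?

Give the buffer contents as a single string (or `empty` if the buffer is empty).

After op 1 (add_cursor(5)): buffer="dxibgzywhs" (len 10), cursors c1@0 c2@5 c3@5, authorship ..........
After op 2 (move_right): buffer="dxibgzywhs" (len 10), cursors c1@1 c2@6 c3@6, authorship ..........
After op 3 (insert('q')): buffer="dqxibgzqqywhs" (len 13), cursors c1@2 c2@9 c3@9, authorship .1.....23....
After op 4 (move_left): buffer="dqxibgzqqywhs" (len 13), cursors c1@1 c2@8 c3@8, authorship .1.....23....

Answer: dqxibgzqqywhs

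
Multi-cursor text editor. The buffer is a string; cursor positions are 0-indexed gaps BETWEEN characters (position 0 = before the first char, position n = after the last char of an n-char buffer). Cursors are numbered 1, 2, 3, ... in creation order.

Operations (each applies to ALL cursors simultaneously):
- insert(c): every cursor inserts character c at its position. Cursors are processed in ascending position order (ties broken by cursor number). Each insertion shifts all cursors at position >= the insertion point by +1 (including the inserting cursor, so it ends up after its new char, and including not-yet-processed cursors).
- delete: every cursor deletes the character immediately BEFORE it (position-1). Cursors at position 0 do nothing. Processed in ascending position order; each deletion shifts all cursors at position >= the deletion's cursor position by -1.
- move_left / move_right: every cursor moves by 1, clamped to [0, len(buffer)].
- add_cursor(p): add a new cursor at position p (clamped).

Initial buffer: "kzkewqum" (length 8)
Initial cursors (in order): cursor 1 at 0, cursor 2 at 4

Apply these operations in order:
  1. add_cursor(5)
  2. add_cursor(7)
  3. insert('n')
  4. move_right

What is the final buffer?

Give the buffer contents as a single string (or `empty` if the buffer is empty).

After op 1 (add_cursor(5)): buffer="kzkewqum" (len 8), cursors c1@0 c2@4 c3@5, authorship ........
After op 2 (add_cursor(7)): buffer="kzkewqum" (len 8), cursors c1@0 c2@4 c3@5 c4@7, authorship ........
After op 3 (insert('n')): buffer="nkzkenwnqunm" (len 12), cursors c1@1 c2@6 c3@8 c4@11, authorship 1....2.3..4.
After op 4 (move_right): buffer="nkzkenwnqunm" (len 12), cursors c1@2 c2@7 c3@9 c4@12, authorship 1....2.3..4.

Answer: nkzkenwnqunm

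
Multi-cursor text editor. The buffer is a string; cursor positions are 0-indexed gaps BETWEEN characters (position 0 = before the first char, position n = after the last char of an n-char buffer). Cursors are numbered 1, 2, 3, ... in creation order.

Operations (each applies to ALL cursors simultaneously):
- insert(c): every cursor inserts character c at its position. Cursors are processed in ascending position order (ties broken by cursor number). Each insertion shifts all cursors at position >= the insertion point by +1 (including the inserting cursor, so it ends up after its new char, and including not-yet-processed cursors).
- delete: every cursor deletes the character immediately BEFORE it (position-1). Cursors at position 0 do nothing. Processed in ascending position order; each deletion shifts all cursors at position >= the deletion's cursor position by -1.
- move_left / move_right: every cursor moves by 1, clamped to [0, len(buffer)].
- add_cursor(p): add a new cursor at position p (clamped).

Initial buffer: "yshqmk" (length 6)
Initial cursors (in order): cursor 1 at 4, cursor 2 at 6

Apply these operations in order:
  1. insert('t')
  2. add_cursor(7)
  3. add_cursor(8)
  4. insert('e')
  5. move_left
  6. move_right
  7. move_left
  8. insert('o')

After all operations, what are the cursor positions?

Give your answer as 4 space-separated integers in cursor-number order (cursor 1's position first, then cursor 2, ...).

Answer: 6 15 10 15

Derivation:
After op 1 (insert('t')): buffer="yshqtmkt" (len 8), cursors c1@5 c2@8, authorship ....1..2
After op 2 (add_cursor(7)): buffer="yshqtmkt" (len 8), cursors c1@5 c3@7 c2@8, authorship ....1..2
After op 3 (add_cursor(8)): buffer="yshqtmkt" (len 8), cursors c1@5 c3@7 c2@8 c4@8, authorship ....1..2
After op 4 (insert('e')): buffer="yshqtemketee" (len 12), cursors c1@6 c3@9 c2@12 c4@12, authorship ....11..3224
After op 5 (move_left): buffer="yshqtemketee" (len 12), cursors c1@5 c3@8 c2@11 c4@11, authorship ....11..3224
After op 6 (move_right): buffer="yshqtemketee" (len 12), cursors c1@6 c3@9 c2@12 c4@12, authorship ....11..3224
After op 7 (move_left): buffer="yshqtemketee" (len 12), cursors c1@5 c3@8 c2@11 c4@11, authorship ....11..3224
After op 8 (insert('o')): buffer="yshqtoemkoeteooe" (len 16), cursors c1@6 c3@10 c2@15 c4@15, authorship ....111..3322244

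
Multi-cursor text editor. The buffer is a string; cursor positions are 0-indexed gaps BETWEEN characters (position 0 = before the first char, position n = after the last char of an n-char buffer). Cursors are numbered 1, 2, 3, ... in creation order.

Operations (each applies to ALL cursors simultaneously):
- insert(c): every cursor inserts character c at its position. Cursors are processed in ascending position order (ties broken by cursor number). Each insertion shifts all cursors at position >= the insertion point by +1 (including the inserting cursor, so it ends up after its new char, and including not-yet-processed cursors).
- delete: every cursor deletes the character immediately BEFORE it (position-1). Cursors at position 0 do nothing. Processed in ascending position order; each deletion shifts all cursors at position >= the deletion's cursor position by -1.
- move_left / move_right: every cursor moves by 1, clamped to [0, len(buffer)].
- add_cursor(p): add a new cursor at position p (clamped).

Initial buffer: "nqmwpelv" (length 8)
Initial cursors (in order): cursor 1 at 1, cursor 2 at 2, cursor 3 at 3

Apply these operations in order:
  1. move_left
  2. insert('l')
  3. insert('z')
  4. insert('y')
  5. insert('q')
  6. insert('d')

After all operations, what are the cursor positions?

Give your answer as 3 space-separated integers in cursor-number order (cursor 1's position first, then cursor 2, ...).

After op 1 (move_left): buffer="nqmwpelv" (len 8), cursors c1@0 c2@1 c3@2, authorship ........
After op 2 (insert('l')): buffer="lnlqlmwpelv" (len 11), cursors c1@1 c2@3 c3@5, authorship 1.2.3......
After op 3 (insert('z')): buffer="lznlzqlzmwpelv" (len 14), cursors c1@2 c2@5 c3@8, authorship 11.22.33......
After op 4 (insert('y')): buffer="lzynlzyqlzymwpelv" (len 17), cursors c1@3 c2@7 c3@11, authorship 111.222.333......
After op 5 (insert('q')): buffer="lzyqnlzyqqlzyqmwpelv" (len 20), cursors c1@4 c2@9 c3@14, authorship 1111.2222.3333......
After op 6 (insert('d')): buffer="lzyqdnlzyqdqlzyqdmwpelv" (len 23), cursors c1@5 c2@11 c3@17, authorship 11111.22222.33333......

Answer: 5 11 17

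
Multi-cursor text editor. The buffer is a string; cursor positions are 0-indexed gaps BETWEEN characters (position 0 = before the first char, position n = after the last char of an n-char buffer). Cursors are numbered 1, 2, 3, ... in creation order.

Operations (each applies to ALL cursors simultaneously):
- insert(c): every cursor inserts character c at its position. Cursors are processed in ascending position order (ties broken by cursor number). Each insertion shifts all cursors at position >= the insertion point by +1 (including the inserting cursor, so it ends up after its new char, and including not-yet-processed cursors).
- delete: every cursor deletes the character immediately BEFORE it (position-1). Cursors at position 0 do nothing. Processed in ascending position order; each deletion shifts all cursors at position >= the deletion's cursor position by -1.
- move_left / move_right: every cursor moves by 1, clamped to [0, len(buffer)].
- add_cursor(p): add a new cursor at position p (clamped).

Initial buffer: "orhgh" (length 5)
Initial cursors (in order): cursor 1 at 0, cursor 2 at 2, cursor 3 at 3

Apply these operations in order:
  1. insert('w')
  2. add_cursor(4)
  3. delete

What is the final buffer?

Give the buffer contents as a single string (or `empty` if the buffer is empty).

After op 1 (insert('w')): buffer="worwhwgh" (len 8), cursors c1@1 c2@4 c3@6, authorship 1..2.3..
After op 2 (add_cursor(4)): buffer="worwhwgh" (len 8), cursors c1@1 c2@4 c4@4 c3@6, authorship 1..2.3..
After op 3 (delete): buffer="ohgh" (len 4), cursors c1@0 c2@1 c4@1 c3@2, authorship ....

Answer: ohgh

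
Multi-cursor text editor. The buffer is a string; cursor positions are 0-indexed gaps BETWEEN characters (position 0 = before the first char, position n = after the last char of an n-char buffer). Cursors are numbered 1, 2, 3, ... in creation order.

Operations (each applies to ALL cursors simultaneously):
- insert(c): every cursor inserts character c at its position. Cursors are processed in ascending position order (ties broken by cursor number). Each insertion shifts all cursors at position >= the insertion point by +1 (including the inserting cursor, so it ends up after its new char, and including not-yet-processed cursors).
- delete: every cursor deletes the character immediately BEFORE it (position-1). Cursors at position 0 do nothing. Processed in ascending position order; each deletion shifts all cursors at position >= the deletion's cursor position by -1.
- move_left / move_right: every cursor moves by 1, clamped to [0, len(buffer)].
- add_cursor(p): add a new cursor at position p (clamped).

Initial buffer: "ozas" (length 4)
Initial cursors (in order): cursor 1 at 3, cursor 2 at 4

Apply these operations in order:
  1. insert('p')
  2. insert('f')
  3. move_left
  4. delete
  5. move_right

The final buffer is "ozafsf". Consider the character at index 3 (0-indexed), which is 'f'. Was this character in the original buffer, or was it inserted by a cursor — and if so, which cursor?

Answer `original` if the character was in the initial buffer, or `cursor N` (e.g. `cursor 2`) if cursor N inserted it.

After op 1 (insert('p')): buffer="ozapsp" (len 6), cursors c1@4 c2@6, authorship ...1.2
After op 2 (insert('f')): buffer="ozapfspf" (len 8), cursors c1@5 c2@8, authorship ...11.22
After op 3 (move_left): buffer="ozapfspf" (len 8), cursors c1@4 c2@7, authorship ...11.22
After op 4 (delete): buffer="ozafsf" (len 6), cursors c1@3 c2@5, authorship ...1.2
After op 5 (move_right): buffer="ozafsf" (len 6), cursors c1@4 c2@6, authorship ...1.2
Authorship (.=original, N=cursor N): . . . 1 . 2
Index 3: author = 1

Answer: cursor 1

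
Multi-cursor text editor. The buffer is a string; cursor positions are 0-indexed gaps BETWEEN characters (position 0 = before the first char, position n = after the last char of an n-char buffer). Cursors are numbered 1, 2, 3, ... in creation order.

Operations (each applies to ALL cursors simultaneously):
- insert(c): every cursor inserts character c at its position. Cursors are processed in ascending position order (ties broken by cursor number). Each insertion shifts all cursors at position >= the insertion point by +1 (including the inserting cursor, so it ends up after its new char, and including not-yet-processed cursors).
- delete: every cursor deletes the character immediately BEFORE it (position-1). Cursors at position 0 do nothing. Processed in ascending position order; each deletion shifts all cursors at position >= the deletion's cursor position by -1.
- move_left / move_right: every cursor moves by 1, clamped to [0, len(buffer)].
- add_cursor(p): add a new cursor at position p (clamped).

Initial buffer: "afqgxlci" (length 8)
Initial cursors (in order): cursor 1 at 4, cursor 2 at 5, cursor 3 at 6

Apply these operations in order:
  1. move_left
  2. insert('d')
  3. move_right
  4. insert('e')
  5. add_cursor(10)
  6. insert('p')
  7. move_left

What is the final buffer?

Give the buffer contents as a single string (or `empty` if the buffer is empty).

Answer: afqdgepdxepdplepci

Derivation:
After op 1 (move_left): buffer="afqgxlci" (len 8), cursors c1@3 c2@4 c3@5, authorship ........
After op 2 (insert('d')): buffer="afqdgdxdlci" (len 11), cursors c1@4 c2@6 c3@8, authorship ...1.2.3...
After op 3 (move_right): buffer="afqdgdxdlci" (len 11), cursors c1@5 c2@7 c3@9, authorship ...1.2.3...
After op 4 (insert('e')): buffer="afqdgedxedleci" (len 14), cursors c1@6 c2@9 c3@12, authorship ...1.12.23.3..
After op 5 (add_cursor(10)): buffer="afqdgedxedleci" (len 14), cursors c1@6 c2@9 c4@10 c3@12, authorship ...1.12.23.3..
After op 6 (insert('p')): buffer="afqdgepdxepdplepci" (len 18), cursors c1@7 c2@11 c4@13 c3@16, authorship ...1.112.2234.33..
After op 7 (move_left): buffer="afqdgepdxepdplepci" (len 18), cursors c1@6 c2@10 c4@12 c3@15, authorship ...1.112.2234.33..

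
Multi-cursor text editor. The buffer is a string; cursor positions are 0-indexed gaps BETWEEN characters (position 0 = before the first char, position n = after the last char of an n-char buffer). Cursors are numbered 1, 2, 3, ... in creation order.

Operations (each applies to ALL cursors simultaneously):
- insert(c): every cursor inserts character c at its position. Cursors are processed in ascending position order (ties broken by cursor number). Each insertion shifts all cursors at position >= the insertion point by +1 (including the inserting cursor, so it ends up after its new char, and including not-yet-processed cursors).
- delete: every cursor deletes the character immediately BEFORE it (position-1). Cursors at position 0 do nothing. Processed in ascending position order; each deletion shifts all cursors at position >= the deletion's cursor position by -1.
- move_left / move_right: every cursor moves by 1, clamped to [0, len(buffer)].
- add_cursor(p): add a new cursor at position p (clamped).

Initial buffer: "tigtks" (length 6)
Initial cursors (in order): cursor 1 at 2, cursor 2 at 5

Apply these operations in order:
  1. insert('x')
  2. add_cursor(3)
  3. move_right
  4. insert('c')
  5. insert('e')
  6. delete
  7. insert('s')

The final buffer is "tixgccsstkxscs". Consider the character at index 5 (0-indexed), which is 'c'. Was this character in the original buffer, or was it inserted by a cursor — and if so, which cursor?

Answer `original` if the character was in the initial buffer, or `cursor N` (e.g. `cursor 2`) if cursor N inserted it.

After op 1 (insert('x')): buffer="tixgtkxs" (len 8), cursors c1@3 c2@7, authorship ..1...2.
After op 2 (add_cursor(3)): buffer="tixgtkxs" (len 8), cursors c1@3 c3@3 c2@7, authorship ..1...2.
After op 3 (move_right): buffer="tixgtkxs" (len 8), cursors c1@4 c3@4 c2@8, authorship ..1...2.
After op 4 (insert('c')): buffer="tixgcctkxsc" (len 11), cursors c1@6 c3@6 c2@11, authorship ..1.13..2.2
After op 5 (insert('e')): buffer="tixgcceetkxsce" (len 14), cursors c1@8 c3@8 c2@14, authorship ..1.1313..2.22
After op 6 (delete): buffer="tixgcctkxsc" (len 11), cursors c1@6 c3@6 c2@11, authorship ..1.13..2.2
After op 7 (insert('s')): buffer="tixgccsstkxscs" (len 14), cursors c1@8 c3@8 c2@14, authorship ..1.1313..2.22
Authorship (.=original, N=cursor N): . . 1 . 1 3 1 3 . . 2 . 2 2
Index 5: author = 3

Answer: cursor 3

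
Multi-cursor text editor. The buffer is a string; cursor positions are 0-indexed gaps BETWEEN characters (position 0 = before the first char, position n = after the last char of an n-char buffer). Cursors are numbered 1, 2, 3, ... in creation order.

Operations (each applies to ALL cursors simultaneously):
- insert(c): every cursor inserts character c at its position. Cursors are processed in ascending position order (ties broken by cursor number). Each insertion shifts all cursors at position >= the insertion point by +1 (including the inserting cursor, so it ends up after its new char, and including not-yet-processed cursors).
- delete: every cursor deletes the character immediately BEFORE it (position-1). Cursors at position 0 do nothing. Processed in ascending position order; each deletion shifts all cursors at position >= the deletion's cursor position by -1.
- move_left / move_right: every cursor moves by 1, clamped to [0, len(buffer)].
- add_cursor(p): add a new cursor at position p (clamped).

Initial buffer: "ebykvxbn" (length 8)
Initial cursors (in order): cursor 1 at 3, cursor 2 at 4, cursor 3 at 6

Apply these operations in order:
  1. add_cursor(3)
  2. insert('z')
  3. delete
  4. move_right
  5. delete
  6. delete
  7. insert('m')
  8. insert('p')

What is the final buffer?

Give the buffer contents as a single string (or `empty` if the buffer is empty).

Answer: mmmmppppn

Derivation:
After op 1 (add_cursor(3)): buffer="ebykvxbn" (len 8), cursors c1@3 c4@3 c2@4 c3@6, authorship ........
After op 2 (insert('z')): buffer="ebyzzkzvxzbn" (len 12), cursors c1@5 c4@5 c2@7 c3@10, authorship ...14.2..3..
After op 3 (delete): buffer="ebykvxbn" (len 8), cursors c1@3 c4@3 c2@4 c3@6, authorship ........
After op 4 (move_right): buffer="ebykvxbn" (len 8), cursors c1@4 c4@4 c2@5 c3@7, authorship ........
After op 5 (delete): buffer="ebxn" (len 4), cursors c1@2 c2@2 c4@2 c3@3, authorship ....
After op 6 (delete): buffer="n" (len 1), cursors c1@0 c2@0 c3@0 c4@0, authorship .
After op 7 (insert('m')): buffer="mmmmn" (len 5), cursors c1@4 c2@4 c3@4 c4@4, authorship 1234.
After op 8 (insert('p')): buffer="mmmmppppn" (len 9), cursors c1@8 c2@8 c3@8 c4@8, authorship 12341234.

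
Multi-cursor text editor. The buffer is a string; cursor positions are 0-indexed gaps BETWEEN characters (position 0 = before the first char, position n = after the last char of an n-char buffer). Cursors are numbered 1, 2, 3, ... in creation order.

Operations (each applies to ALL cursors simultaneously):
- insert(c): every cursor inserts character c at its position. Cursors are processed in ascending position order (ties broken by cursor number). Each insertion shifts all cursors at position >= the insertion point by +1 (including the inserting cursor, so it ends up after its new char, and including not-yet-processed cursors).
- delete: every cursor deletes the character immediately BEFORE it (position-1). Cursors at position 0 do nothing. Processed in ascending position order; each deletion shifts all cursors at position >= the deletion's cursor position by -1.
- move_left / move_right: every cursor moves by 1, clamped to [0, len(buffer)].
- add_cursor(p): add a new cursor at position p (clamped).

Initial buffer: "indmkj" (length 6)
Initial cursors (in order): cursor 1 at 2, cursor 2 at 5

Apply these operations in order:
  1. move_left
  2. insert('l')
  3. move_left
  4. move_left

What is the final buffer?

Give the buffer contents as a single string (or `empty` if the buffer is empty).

Answer: ilndmlkj

Derivation:
After op 1 (move_left): buffer="indmkj" (len 6), cursors c1@1 c2@4, authorship ......
After op 2 (insert('l')): buffer="ilndmlkj" (len 8), cursors c1@2 c2@6, authorship .1...2..
After op 3 (move_left): buffer="ilndmlkj" (len 8), cursors c1@1 c2@5, authorship .1...2..
After op 4 (move_left): buffer="ilndmlkj" (len 8), cursors c1@0 c2@4, authorship .1...2..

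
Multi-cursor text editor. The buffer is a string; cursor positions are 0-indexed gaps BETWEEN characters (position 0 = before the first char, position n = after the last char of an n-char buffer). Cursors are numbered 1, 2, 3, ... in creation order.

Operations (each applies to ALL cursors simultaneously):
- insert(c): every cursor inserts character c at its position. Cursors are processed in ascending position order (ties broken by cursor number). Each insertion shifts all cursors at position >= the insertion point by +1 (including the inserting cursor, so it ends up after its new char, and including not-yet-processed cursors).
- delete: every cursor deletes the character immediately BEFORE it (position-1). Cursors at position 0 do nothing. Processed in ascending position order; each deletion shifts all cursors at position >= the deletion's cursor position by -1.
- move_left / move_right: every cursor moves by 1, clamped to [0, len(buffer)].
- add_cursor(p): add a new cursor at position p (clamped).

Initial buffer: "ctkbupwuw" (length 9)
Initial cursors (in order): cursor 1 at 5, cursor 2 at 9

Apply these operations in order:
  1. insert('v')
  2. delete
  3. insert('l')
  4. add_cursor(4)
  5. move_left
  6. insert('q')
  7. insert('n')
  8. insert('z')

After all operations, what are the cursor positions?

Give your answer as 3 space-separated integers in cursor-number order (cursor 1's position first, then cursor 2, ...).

After op 1 (insert('v')): buffer="ctkbuvpwuwv" (len 11), cursors c1@6 c2@11, authorship .....1....2
After op 2 (delete): buffer="ctkbupwuw" (len 9), cursors c1@5 c2@9, authorship .........
After op 3 (insert('l')): buffer="ctkbulpwuwl" (len 11), cursors c1@6 c2@11, authorship .....1....2
After op 4 (add_cursor(4)): buffer="ctkbulpwuwl" (len 11), cursors c3@4 c1@6 c2@11, authorship .....1....2
After op 5 (move_left): buffer="ctkbulpwuwl" (len 11), cursors c3@3 c1@5 c2@10, authorship .....1....2
After op 6 (insert('q')): buffer="ctkqbuqlpwuwql" (len 14), cursors c3@4 c1@7 c2@13, authorship ...3..11....22
After op 7 (insert('n')): buffer="ctkqnbuqnlpwuwqnl" (len 17), cursors c3@5 c1@9 c2@16, authorship ...33..111....222
After op 8 (insert('z')): buffer="ctkqnzbuqnzlpwuwqnzl" (len 20), cursors c3@6 c1@11 c2@19, authorship ...333..1111....2222

Answer: 11 19 6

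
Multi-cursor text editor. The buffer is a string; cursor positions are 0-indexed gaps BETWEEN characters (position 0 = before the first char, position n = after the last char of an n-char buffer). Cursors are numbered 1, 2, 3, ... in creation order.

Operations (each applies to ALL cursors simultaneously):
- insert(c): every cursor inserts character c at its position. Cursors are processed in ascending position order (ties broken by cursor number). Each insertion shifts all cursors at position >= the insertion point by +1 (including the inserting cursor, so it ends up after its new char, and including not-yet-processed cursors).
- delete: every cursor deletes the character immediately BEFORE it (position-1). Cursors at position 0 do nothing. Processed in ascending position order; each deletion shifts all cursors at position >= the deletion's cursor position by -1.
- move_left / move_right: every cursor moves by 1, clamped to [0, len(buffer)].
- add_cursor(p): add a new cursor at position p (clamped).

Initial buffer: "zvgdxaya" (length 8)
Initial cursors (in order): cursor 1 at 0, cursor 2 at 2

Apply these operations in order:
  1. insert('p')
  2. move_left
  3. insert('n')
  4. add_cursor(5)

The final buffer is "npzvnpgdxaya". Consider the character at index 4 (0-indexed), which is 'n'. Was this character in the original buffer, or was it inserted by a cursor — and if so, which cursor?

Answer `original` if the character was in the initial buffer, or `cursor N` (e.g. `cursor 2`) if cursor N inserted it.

After op 1 (insert('p')): buffer="pzvpgdxaya" (len 10), cursors c1@1 c2@4, authorship 1..2......
After op 2 (move_left): buffer="pzvpgdxaya" (len 10), cursors c1@0 c2@3, authorship 1..2......
After op 3 (insert('n')): buffer="npzvnpgdxaya" (len 12), cursors c1@1 c2@5, authorship 11..22......
After op 4 (add_cursor(5)): buffer="npzvnpgdxaya" (len 12), cursors c1@1 c2@5 c3@5, authorship 11..22......
Authorship (.=original, N=cursor N): 1 1 . . 2 2 . . . . . .
Index 4: author = 2

Answer: cursor 2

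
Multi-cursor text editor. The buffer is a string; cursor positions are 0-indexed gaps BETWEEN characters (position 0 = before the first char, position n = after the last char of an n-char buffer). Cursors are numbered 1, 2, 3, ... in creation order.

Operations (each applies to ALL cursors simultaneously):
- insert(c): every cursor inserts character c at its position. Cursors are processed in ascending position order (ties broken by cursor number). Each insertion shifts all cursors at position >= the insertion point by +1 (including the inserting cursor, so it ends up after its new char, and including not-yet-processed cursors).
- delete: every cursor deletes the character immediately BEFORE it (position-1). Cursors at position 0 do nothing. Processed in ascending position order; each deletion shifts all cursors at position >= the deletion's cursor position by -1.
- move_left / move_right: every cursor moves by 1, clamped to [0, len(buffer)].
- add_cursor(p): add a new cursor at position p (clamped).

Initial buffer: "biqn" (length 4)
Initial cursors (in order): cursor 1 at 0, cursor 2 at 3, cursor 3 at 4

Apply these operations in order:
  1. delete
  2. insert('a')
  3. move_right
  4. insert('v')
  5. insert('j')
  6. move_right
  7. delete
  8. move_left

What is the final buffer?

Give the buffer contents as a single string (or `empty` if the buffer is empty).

After op 1 (delete): buffer="bi" (len 2), cursors c1@0 c2@2 c3@2, authorship ..
After op 2 (insert('a')): buffer="abiaa" (len 5), cursors c1@1 c2@5 c3@5, authorship 1..23
After op 3 (move_right): buffer="abiaa" (len 5), cursors c1@2 c2@5 c3@5, authorship 1..23
After op 4 (insert('v')): buffer="abviaavv" (len 8), cursors c1@3 c2@8 c3@8, authorship 1.1.2323
After op 5 (insert('j')): buffer="abvjiaavvjj" (len 11), cursors c1@4 c2@11 c3@11, authorship 1.11.232323
After op 6 (move_right): buffer="abvjiaavvjj" (len 11), cursors c1@5 c2@11 c3@11, authorship 1.11.232323
After op 7 (delete): buffer="abvjaavv" (len 8), cursors c1@4 c2@8 c3@8, authorship 1.112323
After op 8 (move_left): buffer="abvjaavv" (len 8), cursors c1@3 c2@7 c3@7, authorship 1.112323

Answer: abvjaavv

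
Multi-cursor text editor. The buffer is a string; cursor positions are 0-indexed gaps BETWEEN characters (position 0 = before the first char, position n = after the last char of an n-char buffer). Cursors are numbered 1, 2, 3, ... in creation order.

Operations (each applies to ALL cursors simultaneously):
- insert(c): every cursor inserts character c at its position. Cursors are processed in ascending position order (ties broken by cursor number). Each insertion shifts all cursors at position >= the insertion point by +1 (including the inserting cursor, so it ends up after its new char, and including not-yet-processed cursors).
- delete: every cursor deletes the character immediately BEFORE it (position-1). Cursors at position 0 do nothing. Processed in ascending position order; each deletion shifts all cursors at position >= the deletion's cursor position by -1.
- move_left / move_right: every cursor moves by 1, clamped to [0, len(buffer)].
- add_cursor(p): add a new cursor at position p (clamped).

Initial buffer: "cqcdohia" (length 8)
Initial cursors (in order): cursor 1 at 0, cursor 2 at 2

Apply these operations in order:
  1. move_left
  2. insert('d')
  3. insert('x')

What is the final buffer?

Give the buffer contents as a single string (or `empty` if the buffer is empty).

After op 1 (move_left): buffer="cqcdohia" (len 8), cursors c1@0 c2@1, authorship ........
After op 2 (insert('d')): buffer="dcdqcdohia" (len 10), cursors c1@1 c2@3, authorship 1.2.......
After op 3 (insert('x')): buffer="dxcdxqcdohia" (len 12), cursors c1@2 c2@5, authorship 11.22.......

Answer: dxcdxqcdohia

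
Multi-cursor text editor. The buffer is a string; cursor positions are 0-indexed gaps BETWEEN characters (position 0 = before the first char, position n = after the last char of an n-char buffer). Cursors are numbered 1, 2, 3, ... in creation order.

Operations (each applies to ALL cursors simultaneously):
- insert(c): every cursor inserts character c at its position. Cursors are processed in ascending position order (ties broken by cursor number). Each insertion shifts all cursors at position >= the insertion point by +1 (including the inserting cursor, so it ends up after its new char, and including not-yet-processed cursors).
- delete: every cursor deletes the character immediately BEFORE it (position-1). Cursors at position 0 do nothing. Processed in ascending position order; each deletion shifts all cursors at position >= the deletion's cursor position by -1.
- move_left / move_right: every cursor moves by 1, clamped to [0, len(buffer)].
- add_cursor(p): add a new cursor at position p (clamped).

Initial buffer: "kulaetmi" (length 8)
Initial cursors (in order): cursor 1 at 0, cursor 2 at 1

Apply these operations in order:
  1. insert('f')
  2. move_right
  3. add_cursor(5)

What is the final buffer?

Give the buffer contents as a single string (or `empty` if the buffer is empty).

After op 1 (insert('f')): buffer="fkfulaetmi" (len 10), cursors c1@1 c2@3, authorship 1.2.......
After op 2 (move_right): buffer="fkfulaetmi" (len 10), cursors c1@2 c2@4, authorship 1.2.......
After op 3 (add_cursor(5)): buffer="fkfulaetmi" (len 10), cursors c1@2 c2@4 c3@5, authorship 1.2.......

Answer: fkfulaetmi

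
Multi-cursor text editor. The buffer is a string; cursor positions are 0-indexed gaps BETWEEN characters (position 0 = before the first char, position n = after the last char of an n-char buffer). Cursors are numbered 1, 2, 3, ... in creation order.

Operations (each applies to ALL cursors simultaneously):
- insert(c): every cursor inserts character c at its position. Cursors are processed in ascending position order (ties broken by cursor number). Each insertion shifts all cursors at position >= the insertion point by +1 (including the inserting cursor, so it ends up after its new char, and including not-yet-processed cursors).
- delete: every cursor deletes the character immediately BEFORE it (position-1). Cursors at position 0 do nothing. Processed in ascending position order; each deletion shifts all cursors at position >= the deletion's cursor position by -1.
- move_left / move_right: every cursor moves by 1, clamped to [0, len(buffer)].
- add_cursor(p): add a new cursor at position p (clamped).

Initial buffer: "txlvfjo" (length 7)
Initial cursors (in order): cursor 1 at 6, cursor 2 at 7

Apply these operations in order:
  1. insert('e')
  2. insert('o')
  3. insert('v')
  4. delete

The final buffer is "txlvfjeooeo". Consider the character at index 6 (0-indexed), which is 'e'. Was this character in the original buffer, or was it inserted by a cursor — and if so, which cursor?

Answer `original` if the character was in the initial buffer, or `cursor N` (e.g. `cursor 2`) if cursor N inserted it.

Answer: cursor 1

Derivation:
After op 1 (insert('e')): buffer="txlvfjeoe" (len 9), cursors c1@7 c2@9, authorship ......1.2
After op 2 (insert('o')): buffer="txlvfjeooeo" (len 11), cursors c1@8 c2@11, authorship ......11.22
After op 3 (insert('v')): buffer="txlvfjeovoeov" (len 13), cursors c1@9 c2@13, authorship ......111.222
After op 4 (delete): buffer="txlvfjeooeo" (len 11), cursors c1@8 c2@11, authorship ......11.22
Authorship (.=original, N=cursor N): . . . . . . 1 1 . 2 2
Index 6: author = 1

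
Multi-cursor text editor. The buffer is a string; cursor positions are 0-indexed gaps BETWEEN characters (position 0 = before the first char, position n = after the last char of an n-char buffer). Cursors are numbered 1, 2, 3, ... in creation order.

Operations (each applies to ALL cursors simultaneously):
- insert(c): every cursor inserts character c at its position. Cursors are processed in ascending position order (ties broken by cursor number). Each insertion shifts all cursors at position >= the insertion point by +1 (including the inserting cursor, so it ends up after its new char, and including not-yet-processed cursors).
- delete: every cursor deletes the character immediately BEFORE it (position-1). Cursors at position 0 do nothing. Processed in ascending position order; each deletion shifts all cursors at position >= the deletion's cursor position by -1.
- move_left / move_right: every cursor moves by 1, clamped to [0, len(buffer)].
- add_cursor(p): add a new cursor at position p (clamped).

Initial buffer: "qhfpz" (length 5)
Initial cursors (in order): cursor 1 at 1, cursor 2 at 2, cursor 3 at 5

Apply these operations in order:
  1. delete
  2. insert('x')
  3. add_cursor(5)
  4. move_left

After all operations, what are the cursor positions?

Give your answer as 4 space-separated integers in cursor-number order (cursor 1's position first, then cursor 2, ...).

After op 1 (delete): buffer="fp" (len 2), cursors c1@0 c2@0 c3@2, authorship ..
After op 2 (insert('x')): buffer="xxfpx" (len 5), cursors c1@2 c2@2 c3@5, authorship 12..3
After op 3 (add_cursor(5)): buffer="xxfpx" (len 5), cursors c1@2 c2@2 c3@5 c4@5, authorship 12..3
After op 4 (move_left): buffer="xxfpx" (len 5), cursors c1@1 c2@1 c3@4 c4@4, authorship 12..3

Answer: 1 1 4 4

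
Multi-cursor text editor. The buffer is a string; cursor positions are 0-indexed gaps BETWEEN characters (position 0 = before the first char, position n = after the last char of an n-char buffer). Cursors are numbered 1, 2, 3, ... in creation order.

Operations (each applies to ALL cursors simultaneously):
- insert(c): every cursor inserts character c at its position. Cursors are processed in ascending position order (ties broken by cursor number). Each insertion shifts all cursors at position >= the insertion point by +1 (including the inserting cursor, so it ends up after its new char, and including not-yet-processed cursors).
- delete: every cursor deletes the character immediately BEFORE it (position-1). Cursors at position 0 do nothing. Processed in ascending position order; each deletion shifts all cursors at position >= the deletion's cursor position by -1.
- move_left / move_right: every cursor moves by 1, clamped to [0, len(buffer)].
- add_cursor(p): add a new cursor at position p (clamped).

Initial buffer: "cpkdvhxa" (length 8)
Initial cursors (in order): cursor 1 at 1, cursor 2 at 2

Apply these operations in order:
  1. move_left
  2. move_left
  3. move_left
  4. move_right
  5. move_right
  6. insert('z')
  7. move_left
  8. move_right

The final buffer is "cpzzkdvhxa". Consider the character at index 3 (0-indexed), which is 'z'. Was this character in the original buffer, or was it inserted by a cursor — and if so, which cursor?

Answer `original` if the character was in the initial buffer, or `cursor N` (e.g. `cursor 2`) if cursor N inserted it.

Answer: cursor 2

Derivation:
After op 1 (move_left): buffer="cpkdvhxa" (len 8), cursors c1@0 c2@1, authorship ........
After op 2 (move_left): buffer="cpkdvhxa" (len 8), cursors c1@0 c2@0, authorship ........
After op 3 (move_left): buffer="cpkdvhxa" (len 8), cursors c1@0 c2@0, authorship ........
After op 4 (move_right): buffer="cpkdvhxa" (len 8), cursors c1@1 c2@1, authorship ........
After op 5 (move_right): buffer="cpkdvhxa" (len 8), cursors c1@2 c2@2, authorship ........
After op 6 (insert('z')): buffer="cpzzkdvhxa" (len 10), cursors c1@4 c2@4, authorship ..12......
After op 7 (move_left): buffer="cpzzkdvhxa" (len 10), cursors c1@3 c2@3, authorship ..12......
After op 8 (move_right): buffer="cpzzkdvhxa" (len 10), cursors c1@4 c2@4, authorship ..12......
Authorship (.=original, N=cursor N): . . 1 2 . . . . . .
Index 3: author = 2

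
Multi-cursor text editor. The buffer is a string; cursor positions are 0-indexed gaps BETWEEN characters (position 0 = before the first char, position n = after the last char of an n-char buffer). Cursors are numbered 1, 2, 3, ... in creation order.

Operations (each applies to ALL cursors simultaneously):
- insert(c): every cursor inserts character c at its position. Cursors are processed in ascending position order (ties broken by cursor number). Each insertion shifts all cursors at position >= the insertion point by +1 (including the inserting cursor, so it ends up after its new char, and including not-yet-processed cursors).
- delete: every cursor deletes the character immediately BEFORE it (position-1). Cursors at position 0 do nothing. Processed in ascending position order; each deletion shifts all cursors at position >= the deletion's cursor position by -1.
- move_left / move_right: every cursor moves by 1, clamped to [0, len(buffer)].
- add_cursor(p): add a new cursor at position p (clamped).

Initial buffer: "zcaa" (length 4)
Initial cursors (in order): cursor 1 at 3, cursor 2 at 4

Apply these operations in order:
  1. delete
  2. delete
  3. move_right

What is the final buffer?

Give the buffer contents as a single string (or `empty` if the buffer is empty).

Answer: empty

Derivation:
After op 1 (delete): buffer="zc" (len 2), cursors c1@2 c2@2, authorship ..
After op 2 (delete): buffer="" (len 0), cursors c1@0 c2@0, authorship 
After op 3 (move_right): buffer="" (len 0), cursors c1@0 c2@0, authorship 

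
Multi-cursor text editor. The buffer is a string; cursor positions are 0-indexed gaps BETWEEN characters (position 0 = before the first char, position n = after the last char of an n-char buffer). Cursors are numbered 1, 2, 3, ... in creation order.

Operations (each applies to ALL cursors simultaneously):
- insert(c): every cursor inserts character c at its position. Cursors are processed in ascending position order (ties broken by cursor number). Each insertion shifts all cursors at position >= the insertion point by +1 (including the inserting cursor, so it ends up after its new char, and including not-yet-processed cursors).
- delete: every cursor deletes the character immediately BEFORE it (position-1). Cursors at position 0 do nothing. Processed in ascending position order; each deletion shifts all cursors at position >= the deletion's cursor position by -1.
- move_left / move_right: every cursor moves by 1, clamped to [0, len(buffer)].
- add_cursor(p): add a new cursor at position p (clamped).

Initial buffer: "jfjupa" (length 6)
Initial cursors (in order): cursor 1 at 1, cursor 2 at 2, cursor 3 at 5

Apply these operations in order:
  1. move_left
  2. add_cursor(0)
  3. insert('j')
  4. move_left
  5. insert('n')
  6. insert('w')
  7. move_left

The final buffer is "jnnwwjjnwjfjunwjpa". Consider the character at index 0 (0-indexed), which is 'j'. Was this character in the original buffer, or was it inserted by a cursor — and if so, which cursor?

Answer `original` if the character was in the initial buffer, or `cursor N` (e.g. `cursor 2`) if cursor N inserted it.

After op 1 (move_left): buffer="jfjupa" (len 6), cursors c1@0 c2@1 c3@4, authorship ......
After op 2 (add_cursor(0)): buffer="jfjupa" (len 6), cursors c1@0 c4@0 c2@1 c3@4, authorship ......
After op 3 (insert('j')): buffer="jjjjfjujpa" (len 10), cursors c1@2 c4@2 c2@4 c3@8, authorship 14.2...3..
After op 4 (move_left): buffer="jjjjfjujpa" (len 10), cursors c1@1 c4@1 c2@3 c3@7, authorship 14.2...3..
After op 5 (insert('n')): buffer="jnnjjnjfjunjpa" (len 14), cursors c1@3 c4@3 c2@6 c3@11, authorship 1144.22...33..
After op 6 (insert('w')): buffer="jnnwwjjnwjfjunwjpa" (len 18), cursors c1@5 c4@5 c2@9 c3@15, authorship 114144.222...333..
After op 7 (move_left): buffer="jnnwwjjnwjfjunwjpa" (len 18), cursors c1@4 c4@4 c2@8 c3@14, authorship 114144.222...333..
Authorship (.=original, N=cursor N): 1 1 4 1 4 4 . 2 2 2 . . . 3 3 3 . .
Index 0: author = 1

Answer: cursor 1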